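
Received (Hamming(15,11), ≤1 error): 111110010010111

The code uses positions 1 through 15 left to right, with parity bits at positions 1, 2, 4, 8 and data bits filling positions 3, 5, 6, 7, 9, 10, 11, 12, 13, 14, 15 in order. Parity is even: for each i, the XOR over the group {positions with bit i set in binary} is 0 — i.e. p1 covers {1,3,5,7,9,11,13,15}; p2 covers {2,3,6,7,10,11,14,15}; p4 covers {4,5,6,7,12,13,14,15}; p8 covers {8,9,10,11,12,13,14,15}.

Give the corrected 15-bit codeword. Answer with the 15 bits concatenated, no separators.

s1 (pos 1,3,5,7,9,11,13,15): 1⊕1⊕1⊕0⊕0⊕1⊕1⊕1 = 0
s2 (pos 2,3,6,7,10,11,14,15): 1⊕1⊕0⊕0⊕0⊕1⊕1⊕1 = 1
s4 (pos 4,5,6,7,12,13,14,15): 1⊕1⊕0⊕0⊕0⊕1⊕1⊕1 = 1
s8 (pos 8,9,10,11,12,13,14,15): 1⊕0⊕0⊕1⊕0⊕1⊕1⊕1 = 1
Syndrome s8…s1 = 1110 → error at position 14.
Flip position 14: 111110010010111 → 111110010010101

111110010010101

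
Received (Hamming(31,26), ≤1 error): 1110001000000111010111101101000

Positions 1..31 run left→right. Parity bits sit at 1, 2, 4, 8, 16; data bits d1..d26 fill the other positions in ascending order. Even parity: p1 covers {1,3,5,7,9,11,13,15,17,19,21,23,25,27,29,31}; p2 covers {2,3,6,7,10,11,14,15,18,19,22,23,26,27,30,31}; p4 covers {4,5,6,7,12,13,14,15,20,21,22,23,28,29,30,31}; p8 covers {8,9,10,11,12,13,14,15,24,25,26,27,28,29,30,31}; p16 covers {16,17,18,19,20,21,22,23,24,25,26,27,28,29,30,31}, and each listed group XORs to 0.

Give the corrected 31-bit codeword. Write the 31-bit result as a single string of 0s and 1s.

s1 (pos 1,3,5,7,9,11,13,15,17,19,21,23,25,27,29,31): 1⊕1⊕0⊕1⊕0⊕0⊕0⊕1⊕0⊕0⊕1⊕1⊕1⊕0⊕0⊕0 = 1
s2 (pos 2,3,6,7,10,11,14,15,18,19,22,23,26,27,30,31): 1⊕1⊕0⊕1⊕0⊕0⊕1⊕1⊕1⊕0⊕1⊕1⊕1⊕0⊕0⊕0 = 1
s4 (pos 4,5,6,7,12,13,14,15,20,21,22,23,28,29,30,31): 0⊕0⊕0⊕1⊕0⊕0⊕1⊕1⊕1⊕1⊕1⊕1⊕1⊕0⊕0⊕0 = 0
s8 (pos 8,9,10,11,12,13,14,15,24,25,26,27,28,29,30,31): 0⊕0⊕0⊕0⊕0⊕0⊕1⊕1⊕0⊕1⊕1⊕0⊕1⊕0⊕0⊕0 = 1
s16 (pos 16,17,18,19,20,21,22,23,24,25,26,27,28,29,30,31): 1⊕0⊕1⊕0⊕1⊕1⊕1⊕1⊕0⊕1⊕1⊕0⊕1⊕0⊕0⊕0 = 1
Syndrome s16…s1 = 11011 → error at position 27.
Flip position 27: 1110001000000111010111101101000 → 1110001000000111010111101111000

1110001000000111010111101111000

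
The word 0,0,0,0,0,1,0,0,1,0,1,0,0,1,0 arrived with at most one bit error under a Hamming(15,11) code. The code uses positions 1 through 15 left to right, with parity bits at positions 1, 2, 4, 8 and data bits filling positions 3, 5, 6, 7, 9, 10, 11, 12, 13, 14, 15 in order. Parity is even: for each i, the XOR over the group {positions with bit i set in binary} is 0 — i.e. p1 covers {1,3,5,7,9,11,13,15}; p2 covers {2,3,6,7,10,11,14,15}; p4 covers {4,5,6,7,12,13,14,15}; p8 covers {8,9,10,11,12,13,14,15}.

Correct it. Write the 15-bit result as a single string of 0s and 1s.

000001001110010

s1 (pos 1,3,5,7,9,11,13,15): 0⊕0⊕0⊕0⊕1⊕1⊕0⊕0 = 0
s2 (pos 2,3,6,7,10,11,14,15): 0⊕0⊕1⊕0⊕0⊕1⊕1⊕0 = 1
s4 (pos 4,5,6,7,12,13,14,15): 0⊕0⊕1⊕0⊕0⊕0⊕1⊕0 = 0
s8 (pos 8,9,10,11,12,13,14,15): 0⊕1⊕0⊕1⊕0⊕0⊕1⊕0 = 1
Syndrome s8…s1 = 1010 → error at position 10.
Flip position 10: 000001001010010 → 000001001110010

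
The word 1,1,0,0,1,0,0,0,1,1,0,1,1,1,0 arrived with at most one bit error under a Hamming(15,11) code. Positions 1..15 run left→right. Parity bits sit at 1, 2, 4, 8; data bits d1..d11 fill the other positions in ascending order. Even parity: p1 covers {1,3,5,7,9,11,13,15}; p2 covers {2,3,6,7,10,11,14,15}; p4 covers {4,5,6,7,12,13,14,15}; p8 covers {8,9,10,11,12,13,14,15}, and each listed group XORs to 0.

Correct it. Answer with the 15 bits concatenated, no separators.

110010001001110

s1 (pos 1,3,5,7,9,11,13,15): 1⊕0⊕1⊕0⊕1⊕0⊕1⊕0 = 0
s2 (pos 2,3,6,7,10,11,14,15): 1⊕0⊕0⊕0⊕1⊕0⊕1⊕0 = 1
s4 (pos 4,5,6,7,12,13,14,15): 0⊕1⊕0⊕0⊕1⊕1⊕1⊕0 = 0
s8 (pos 8,9,10,11,12,13,14,15): 0⊕1⊕1⊕0⊕1⊕1⊕1⊕0 = 1
Syndrome s8…s1 = 1010 → error at position 10.
Flip position 10: 110010001101110 → 110010001001110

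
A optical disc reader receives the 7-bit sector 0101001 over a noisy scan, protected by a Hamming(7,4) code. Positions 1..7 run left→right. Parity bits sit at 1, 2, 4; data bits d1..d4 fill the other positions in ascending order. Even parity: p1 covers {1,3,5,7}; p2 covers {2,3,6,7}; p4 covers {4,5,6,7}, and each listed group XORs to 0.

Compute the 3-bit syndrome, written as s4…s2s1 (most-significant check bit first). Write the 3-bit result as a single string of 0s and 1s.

001

s1 (pos 1,3,5,7): 0⊕0⊕0⊕1 = 1
s2 (pos 2,3,6,7): 1⊕0⊕0⊕1 = 0
s4 (pos 4,5,6,7): 1⊕0⊕0⊕1 = 0
Syndrome s4…s1 = 001 → error at position 1.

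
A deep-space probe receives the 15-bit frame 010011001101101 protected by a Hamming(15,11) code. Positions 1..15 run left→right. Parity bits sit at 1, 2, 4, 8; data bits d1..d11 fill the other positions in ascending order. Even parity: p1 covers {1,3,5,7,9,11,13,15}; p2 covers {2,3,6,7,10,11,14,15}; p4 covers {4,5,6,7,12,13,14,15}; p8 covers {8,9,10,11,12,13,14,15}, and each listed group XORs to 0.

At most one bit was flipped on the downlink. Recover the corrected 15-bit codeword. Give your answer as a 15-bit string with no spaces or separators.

s1 (pos 1,3,5,7,9,11,13,15): 0⊕0⊕1⊕0⊕1⊕0⊕1⊕1 = 0
s2 (pos 2,3,6,7,10,11,14,15): 1⊕0⊕1⊕0⊕1⊕0⊕0⊕1 = 0
s4 (pos 4,5,6,7,12,13,14,15): 0⊕1⊕1⊕0⊕1⊕1⊕0⊕1 = 1
s8 (pos 8,9,10,11,12,13,14,15): 0⊕1⊕1⊕0⊕1⊕1⊕0⊕1 = 1
Syndrome s8…s1 = 1100 → error at position 12.
Flip position 12: 010011001101101 → 010011001100101

010011001100101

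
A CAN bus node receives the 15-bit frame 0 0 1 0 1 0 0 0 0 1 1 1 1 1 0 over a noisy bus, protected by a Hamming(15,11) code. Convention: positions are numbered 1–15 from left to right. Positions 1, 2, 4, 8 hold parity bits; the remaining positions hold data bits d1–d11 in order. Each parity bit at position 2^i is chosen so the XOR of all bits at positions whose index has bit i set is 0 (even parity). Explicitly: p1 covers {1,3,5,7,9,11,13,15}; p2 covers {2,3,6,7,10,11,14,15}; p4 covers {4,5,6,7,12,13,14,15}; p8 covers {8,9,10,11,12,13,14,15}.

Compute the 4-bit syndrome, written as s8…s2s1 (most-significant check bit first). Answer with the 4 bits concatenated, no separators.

1000

s1 (pos 1,3,5,7,9,11,13,15): 0⊕1⊕1⊕0⊕0⊕1⊕1⊕0 = 0
s2 (pos 2,3,6,7,10,11,14,15): 0⊕1⊕0⊕0⊕1⊕1⊕1⊕0 = 0
s4 (pos 4,5,6,7,12,13,14,15): 0⊕1⊕0⊕0⊕1⊕1⊕1⊕0 = 0
s8 (pos 8,9,10,11,12,13,14,15): 0⊕0⊕1⊕1⊕1⊕1⊕1⊕0 = 1
Syndrome s8…s1 = 1000 → error at position 8.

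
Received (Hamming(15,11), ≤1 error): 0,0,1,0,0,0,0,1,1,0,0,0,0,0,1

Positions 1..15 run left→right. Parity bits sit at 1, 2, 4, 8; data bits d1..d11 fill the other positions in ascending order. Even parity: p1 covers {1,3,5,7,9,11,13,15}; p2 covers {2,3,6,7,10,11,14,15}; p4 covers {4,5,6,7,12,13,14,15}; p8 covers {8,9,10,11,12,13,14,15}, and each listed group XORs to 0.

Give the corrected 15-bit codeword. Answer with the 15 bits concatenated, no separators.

001000011000101

s1 (pos 1,3,5,7,9,11,13,15): 0⊕1⊕0⊕0⊕1⊕0⊕0⊕1 = 1
s2 (pos 2,3,6,7,10,11,14,15): 0⊕1⊕0⊕0⊕0⊕0⊕0⊕1 = 0
s4 (pos 4,5,6,7,12,13,14,15): 0⊕0⊕0⊕0⊕0⊕0⊕0⊕1 = 1
s8 (pos 8,9,10,11,12,13,14,15): 1⊕1⊕0⊕0⊕0⊕0⊕0⊕1 = 1
Syndrome s8…s1 = 1101 → error at position 13.
Flip position 13: 001000011000001 → 001000011000101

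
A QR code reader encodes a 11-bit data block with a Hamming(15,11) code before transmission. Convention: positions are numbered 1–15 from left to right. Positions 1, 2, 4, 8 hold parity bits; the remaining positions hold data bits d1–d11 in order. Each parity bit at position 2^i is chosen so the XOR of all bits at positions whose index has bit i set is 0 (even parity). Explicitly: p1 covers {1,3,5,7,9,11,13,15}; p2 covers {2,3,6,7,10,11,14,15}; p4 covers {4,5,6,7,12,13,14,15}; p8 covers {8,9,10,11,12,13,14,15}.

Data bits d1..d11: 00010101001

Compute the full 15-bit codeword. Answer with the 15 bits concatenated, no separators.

Place data at non-parity positions: p1 p2 0 p4 0 0 1 p8 0 1 0 1 0 0 1
p1 (pos 1,3,5,7,9,11,13,15): XOR of data positions = 0⊕0⊕1⊕0⊕0⊕0⊕1 = 0
p2 (pos 2,3,6,7,10,11,14,15): XOR of data positions = 0⊕0⊕1⊕1⊕0⊕0⊕1 = 1
p4 (pos 4,5,6,7,12,13,14,15): XOR of data positions = 0⊕0⊕1⊕1⊕0⊕0⊕1 = 1
p8 (pos 8,9,10,11,12,13,14,15): XOR of data positions = 0⊕1⊕0⊕1⊕0⊕0⊕1 = 1
Codeword: 010100110101001

010100110101001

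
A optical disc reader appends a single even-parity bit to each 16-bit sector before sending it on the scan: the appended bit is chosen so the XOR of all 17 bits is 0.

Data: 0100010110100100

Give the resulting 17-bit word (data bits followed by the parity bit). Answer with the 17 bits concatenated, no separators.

XOR of the 16 data bits: 0⊕1⊕0⊕0⊕0⊕1⊕0⊕1⊕1⊕0⊕1⊕0⊕0⊕1⊕0⊕0 = 0
Parity bit = 0 (so all 17 bits XOR to 0).

01000101101001000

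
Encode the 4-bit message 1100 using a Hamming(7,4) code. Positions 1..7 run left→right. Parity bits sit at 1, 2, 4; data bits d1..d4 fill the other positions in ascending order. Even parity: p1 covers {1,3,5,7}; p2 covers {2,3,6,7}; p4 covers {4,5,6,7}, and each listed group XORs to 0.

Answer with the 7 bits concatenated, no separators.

Place data at non-parity positions: p1 p2 1 p4 1 0 0
p1 (pos 1,3,5,7): XOR of data positions = 1⊕1⊕0 = 0
p2 (pos 2,3,6,7): XOR of data positions = 1⊕0⊕0 = 1
p4 (pos 4,5,6,7): XOR of data positions = 1⊕0⊕0 = 1
Codeword: 0111100

0111100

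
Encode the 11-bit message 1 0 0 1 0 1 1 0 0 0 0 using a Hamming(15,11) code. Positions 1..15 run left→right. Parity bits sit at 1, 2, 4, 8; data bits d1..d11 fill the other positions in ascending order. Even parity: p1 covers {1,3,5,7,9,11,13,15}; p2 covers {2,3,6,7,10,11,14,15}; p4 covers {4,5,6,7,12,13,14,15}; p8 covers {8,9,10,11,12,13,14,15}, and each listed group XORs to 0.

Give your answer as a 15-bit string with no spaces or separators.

Place data at non-parity positions: p1 p2 1 p4 0 0 1 p8 0 1 1 0 0 0 0
p1 (pos 1,3,5,7,9,11,13,15): XOR of data positions = 1⊕0⊕1⊕0⊕1⊕0⊕0 = 1
p2 (pos 2,3,6,7,10,11,14,15): XOR of data positions = 1⊕0⊕1⊕1⊕1⊕0⊕0 = 0
p4 (pos 4,5,6,7,12,13,14,15): XOR of data positions = 0⊕0⊕1⊕0⊕0⊕0⊕0 = 1
p8 (pos 8,9,10,11,12,13,14,15): XOR of data positions = 0⊕1⊕1⊕0⊕0⊕0⊕0 = 0
Codeword: 101100100110000

101100100110000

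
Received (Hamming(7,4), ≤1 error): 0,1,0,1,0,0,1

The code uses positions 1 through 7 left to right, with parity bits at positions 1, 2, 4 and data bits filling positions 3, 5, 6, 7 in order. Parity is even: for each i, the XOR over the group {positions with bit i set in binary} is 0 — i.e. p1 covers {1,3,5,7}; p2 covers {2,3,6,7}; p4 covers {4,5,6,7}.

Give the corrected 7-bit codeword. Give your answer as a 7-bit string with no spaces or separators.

1101001

s1 (pos 1,3,5,7): 0⊕0⊕0⊕1 = 1
s2 (pos 2,3,6,7): 1⊕0⊕0⊕1 = 0
s4 (pos 4,5,6,7): 1⊕0⊕0⊕1 = 0
Syndrome s4…s1 = 001 → error at position 1.
Flip position 1: 0101001 → 1101001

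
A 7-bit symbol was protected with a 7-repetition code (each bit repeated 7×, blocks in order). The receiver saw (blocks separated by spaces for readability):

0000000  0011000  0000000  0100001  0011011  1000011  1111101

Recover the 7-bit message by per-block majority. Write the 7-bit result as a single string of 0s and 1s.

Block 1 (0000000): 0 ones → 0
Block 2 (0011000): 2 ones → 0
Block 3 (0000000): 0 ones → 0
Block 4 (0100001): 2 ones → 0
Block 5 (0011011): 4 ones → 1
Block 6 (1000011): 3 ones → 0
Block 7 (1111101): 6 ones → 1

0000101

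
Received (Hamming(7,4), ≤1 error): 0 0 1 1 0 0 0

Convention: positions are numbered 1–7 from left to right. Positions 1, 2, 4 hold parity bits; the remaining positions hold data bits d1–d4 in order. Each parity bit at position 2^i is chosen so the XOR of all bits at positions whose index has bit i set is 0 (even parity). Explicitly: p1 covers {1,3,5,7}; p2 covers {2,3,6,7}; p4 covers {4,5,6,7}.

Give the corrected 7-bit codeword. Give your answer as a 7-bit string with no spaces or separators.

0011001

s1 (pos 1,3,5,7): 0⊕1⊕0⊕0 = 1
s2 (pos 2,3,6,7): 0⊕1⊕0⊕0 = 1
s4 (pos 4,5,6,7): 1⊕0⊕0⊕0 = 1
Syndrome s4…s1 = 111 → error at position 7.
Flip position 7: 0011000 → 0011001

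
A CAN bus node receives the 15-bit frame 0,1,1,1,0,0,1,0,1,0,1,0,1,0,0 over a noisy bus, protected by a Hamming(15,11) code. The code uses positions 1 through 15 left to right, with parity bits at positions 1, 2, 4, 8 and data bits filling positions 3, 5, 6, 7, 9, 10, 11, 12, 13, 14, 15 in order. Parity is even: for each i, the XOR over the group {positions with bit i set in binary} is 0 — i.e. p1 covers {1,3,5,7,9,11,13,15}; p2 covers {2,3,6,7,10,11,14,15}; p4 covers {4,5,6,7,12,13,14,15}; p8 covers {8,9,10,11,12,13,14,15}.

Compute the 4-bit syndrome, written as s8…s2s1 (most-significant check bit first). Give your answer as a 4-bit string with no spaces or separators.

s1 (pos 1,3,5,7,9,11,13,15): 0⊕1⊕0⊕1⊕1⊕1⊕1⊕0 = 1
s2 (pos 2,3,6,7,10,11,14,15): 1⊕1⊕0⊕1⊕0⊕1⊕0⊕0 = 0
s4 (pos 4,5,6,7,12,13,14,15): 1⊕0⊕0⊕1⊕0⊕1⊕0⊕0 = 1
s8 (pos 8,9,10,11,12,13,14,15): 0⊕1⊕0⊕1⊕0⊕1⊕0⊕0 = 1
Syndrome s8…s1 = 1101 → error at position 13.

1101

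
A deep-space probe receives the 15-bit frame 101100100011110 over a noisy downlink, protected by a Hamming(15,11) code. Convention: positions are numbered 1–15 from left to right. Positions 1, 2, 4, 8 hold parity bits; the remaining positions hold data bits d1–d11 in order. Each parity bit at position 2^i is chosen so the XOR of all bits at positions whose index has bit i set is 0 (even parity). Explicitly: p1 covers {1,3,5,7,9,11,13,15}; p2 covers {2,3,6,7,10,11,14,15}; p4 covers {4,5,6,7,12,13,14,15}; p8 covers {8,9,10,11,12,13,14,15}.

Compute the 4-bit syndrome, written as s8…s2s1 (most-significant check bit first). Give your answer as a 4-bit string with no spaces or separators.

0101

s1 (pos 1,3,5,7,9,11,13,15): 1⊕1⊕0⊕1⊕0⊕1⊕1⊕0 = 1
s2 (pos 2,3,6,7,10,11,14,15): 0⊕1⊕0⊕1⊕0⊕1⊕1⊕0 = 0
s4 (pos 4,5,6,7,12,13,14,15): 1⊕0⊕0⊕1⊕1⊕1⊕1⊕0 = 1
s8 (pos 8,9,10,11,12,13,14,15): 0⊕0⊕0⊕1⊕1⊕1⊕1⊕0 = 0
Syndrome s8…s1 = 0101 → error at position 5.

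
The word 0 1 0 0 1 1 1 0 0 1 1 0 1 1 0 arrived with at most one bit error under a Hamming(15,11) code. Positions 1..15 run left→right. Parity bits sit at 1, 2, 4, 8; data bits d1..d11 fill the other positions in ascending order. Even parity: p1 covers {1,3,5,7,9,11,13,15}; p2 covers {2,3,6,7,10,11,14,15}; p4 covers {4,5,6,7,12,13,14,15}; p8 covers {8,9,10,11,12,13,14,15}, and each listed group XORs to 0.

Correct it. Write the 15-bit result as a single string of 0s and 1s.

s1 (pos 1,3,5,7,9,11,13,15): 0⊕0⊕1⊕1⊕0⊕1⊕1⊕0 = 0
s2 (pos 2,3,6,7,10,11,14,15): 1⊕0⊕1⊕1⊕1⊕1⊕1⊕0 = 0
s4 (pos 4,5,6,7,12,13,14,15): 0⊕1⊕1⊕1⊕0⊕1⊕1⊕0 = 1
s8 (pos 8,9,10,11,12,13,14,15): 0⊕0⊕1⊕1⊕0⊕1⊕1⊕0 = 0
Syndrome s8…s1 = 0100 → error at position 4.
Flip position 4: 010011100110110 → 010111100110110

010111100110110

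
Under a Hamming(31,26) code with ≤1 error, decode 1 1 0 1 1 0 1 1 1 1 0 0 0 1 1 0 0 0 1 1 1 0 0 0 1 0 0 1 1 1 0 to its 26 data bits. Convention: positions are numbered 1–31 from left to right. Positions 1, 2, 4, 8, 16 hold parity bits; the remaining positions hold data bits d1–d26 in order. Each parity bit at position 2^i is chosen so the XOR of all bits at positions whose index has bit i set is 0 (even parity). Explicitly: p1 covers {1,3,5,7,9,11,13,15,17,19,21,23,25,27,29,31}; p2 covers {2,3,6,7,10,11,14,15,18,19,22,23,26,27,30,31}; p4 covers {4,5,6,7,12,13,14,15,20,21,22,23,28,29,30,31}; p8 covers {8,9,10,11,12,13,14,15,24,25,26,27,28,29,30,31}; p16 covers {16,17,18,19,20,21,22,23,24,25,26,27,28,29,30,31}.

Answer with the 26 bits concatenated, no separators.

01011100011001110001011110

s1 (pos 1,3,5,7,9,11,13,15,17,19,21,23,25,27,29,31): 1⊕0⊕1⊕1⊕1⊕0⊕0⊕1⊕0⊕1⊕1⊕0⊕1⊕0⊕1⊕0 = 1
s2 (pos 2,3,6,7,10,11,14,15,18,19,22,23,26,27,30,31): 1⊕0⊕0⊕1⊕1⊕0⊕1⊕1⊕0⊕1⊕0⊕0⊕0⊕0⊕1⊕0 = 1
s4 (pos 4,5,6,7,12,13,14,15,20,21,22,23,28,29,30,31): 1⊕1⊕0⊕1⊕0⊕0⊕1⊕1⊕1⊕1⊕0⊕0⊕1⊕1⊕1⊕0 = 0
s8 (pos 8,9,10,11,12,13,14,15,24,25,26,27,28,29,30,31): 1⊕1⊕1⊕0⊕0⊕0⊕1⊕1⊕0⊕1⊕0⊕0⊕1⊕1⊕1⊕0 = 1
s16 (pos 16,17,18,19,20,21,22,23,24,25,26,27,28,29,30,31): 0⊕0⊕0⊕1⊕1⊕1⊕0⊕0⊕0⊕1⊕0⊕0⊕1⊕1⊕1⊕0 = 1
Syndrome s16…s1 = 11011 → error at position 27.
Flip position 27: 1101101111000110001110001001110 → 1101101111000110001110001011110
Read data bits from positions 3,5,6,7,9,10,11,12,13,14,15,17,18,19,20,21,22,23,24,25,26,27,28,29,30,31: 01011100011001110001011110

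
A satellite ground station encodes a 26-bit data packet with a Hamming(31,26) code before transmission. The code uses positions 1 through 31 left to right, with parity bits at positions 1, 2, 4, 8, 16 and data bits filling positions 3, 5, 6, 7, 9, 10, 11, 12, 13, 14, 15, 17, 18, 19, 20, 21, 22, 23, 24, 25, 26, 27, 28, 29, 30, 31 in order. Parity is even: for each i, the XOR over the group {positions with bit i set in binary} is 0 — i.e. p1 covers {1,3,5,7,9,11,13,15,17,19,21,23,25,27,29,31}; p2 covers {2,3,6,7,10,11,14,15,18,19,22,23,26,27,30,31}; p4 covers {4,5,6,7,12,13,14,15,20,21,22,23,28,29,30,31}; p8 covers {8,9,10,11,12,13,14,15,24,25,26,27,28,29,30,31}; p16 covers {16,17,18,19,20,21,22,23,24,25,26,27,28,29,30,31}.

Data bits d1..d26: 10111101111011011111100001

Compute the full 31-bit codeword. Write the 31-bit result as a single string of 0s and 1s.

Place data at non-parity positions: p1 p2 1 p4 0 1 1 p8 1 1 0 1 1 1 1 p16 0 1 1 0 1 1 1 1 1 1 0 0 0 0 1
p1 (pos 1,3,5,7,9,11,13,15,17,19,21,23,25,27,29,31): XOR of data positions = 1⊕0⊕1⊕1⊕0⊕1⊕1⊕0⊕1⊕1⊕1⊕1⊕0⊕0⊕1 = 0
p2 (pos 2,3,6,7,10,11,14,15,18,19,22,23,26,27,30,31): XOR of data positions = 1⊕1⊕1⊕1⊕0⊕1⊕1⊕1⊕1⊕1⊕1⊕1⊕0⊕0⊕1 = 0
p4 (pos 4,5,6,7,12,13,14,15,20,21,22,23,28,29,30,31): XOR of data positions = 0⊕1⊕1⊕1⊕1⊕1⊕1⊕0⊕1⊕1⊕1⊕0⊕0⊕0⊕1 = 0
p8 (pos 8,9,10,11,12,13,14,15,24,25,26,27,28,29,30,31): XOR of data positions = 1⊕1⊕0⊕1⊕1⊕1⊕1⊕1⊕1⊕1⊕0⊕0⊕0⊕0⊕1 = 0
p16 (pos 16,17,18,19,20,21,22,23,24,25,26,27,28,29,30,31): XOR of data positions = 0⊕1⊕1⊕0⊕1⊕1⊕1⊕1⊕1⊕1⊕0⊕0⊕0⊕0⊕1 = 1
Codeword: 0010011011011111011011111100001

0010011011011111011011111100001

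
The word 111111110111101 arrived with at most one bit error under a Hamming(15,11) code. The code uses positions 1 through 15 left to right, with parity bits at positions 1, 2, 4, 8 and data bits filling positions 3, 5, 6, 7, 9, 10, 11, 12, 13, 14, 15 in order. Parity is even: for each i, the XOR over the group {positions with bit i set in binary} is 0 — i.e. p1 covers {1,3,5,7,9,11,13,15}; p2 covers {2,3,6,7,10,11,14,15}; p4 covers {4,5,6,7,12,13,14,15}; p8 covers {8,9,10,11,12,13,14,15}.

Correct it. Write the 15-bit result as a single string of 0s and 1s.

111111010111101

s1 (pos 1,3,5,7,9,11,13,15): 1⊕1⊕1⊕1⊕0⊕1⊕1⊕1 = 1
s2 (pos 2,3,6,7,10,11,14,15): 1⊕1⊕1⊕1⊕1⊕1⊕0⊕1 = 1
s4 (pos 4,5,6,7,12,13,14,15): 1⊕1⊕1⊕1⊕1⊕1⊕0⊕1 = 1
s8 (pos 8,9,10,11,12,13,14,15): 1⊕0⊕1⊕1⊕1⊕1⊕0⊕1 = 0
Syndrome s8…s1 = 0111 → error at position 7.
Flip position 7: 111111110111101 → 111111010111101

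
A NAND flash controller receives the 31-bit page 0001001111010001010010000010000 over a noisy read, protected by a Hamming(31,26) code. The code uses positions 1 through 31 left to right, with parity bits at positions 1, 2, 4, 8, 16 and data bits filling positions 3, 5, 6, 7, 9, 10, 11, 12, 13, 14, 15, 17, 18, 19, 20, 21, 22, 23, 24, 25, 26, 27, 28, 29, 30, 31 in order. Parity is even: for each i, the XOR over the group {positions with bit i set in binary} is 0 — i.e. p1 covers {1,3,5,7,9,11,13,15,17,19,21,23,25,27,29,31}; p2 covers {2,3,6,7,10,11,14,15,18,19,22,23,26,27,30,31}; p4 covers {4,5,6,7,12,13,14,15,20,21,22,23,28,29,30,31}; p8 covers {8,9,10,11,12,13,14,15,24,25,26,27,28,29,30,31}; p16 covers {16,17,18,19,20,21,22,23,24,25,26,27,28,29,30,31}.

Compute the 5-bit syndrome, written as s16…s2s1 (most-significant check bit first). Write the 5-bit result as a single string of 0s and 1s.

s1 (pos 1,3,5,7,9,11,13,15,17,19,21,23,25,27,29,31): 0⊕0⊕0⊕1⊕1⊕0⊕0⊕0⊕0⊕0⊕1⊕0⊕0⊕1⊕0⊕0 = 0
s2 (pos 2,3,6,7,10,11,14,15,18,19,22,23,26,27,30,31): 0⊕0⊕0⊕1⊕1⊕0⊕0⊕0⊕1⊕0⊕0⊕0⊕0⊕1⊕0⊕0 = 0
s4 (pos 4,5,6,7,12,13,14,15,20,21,22,23,28,29,30,31): 1⊕0⊕0⊕1⊕1⊕0⊕0⊕0⊕0⊕1⊕0⊕0⊕0⊕0⊕0⊕0 = 0
s8 (pos 8,9,10,11,12,13,14,15,24,25,26,27,28,29,30,31): 1⊕1⊕1⊕0⊕1⊕0⊕0⊕0⊕0⊕0⊕0⊕1⊕0⊕0⊕0⊕0 = 1
s16 (pos 16,17,18,19,20,21,22,23,24,25,26,27,28,29,30,31): 1⊕0⊕1⊕0⊕0⊕1⊕0⊕0⊕0⊕0⊕0⊕1⊕0⊕0⊕0⊕0 = 0
Syndrome s16…s1 = 01000 → error at position 8.

01000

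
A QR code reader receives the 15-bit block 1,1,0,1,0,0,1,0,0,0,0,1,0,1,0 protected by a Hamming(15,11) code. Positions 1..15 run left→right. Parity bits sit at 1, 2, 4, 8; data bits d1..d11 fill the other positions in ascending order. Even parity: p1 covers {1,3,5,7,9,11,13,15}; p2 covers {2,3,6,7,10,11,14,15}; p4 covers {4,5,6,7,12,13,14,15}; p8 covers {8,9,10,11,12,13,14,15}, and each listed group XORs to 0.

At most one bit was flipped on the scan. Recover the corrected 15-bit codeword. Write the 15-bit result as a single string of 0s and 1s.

100100100001010

s1 (pos 1,3,5,7,9,11,13,15): 1⊕0⊕0⊕1⊕0⊕0⊕0⊕0 = 0
s2 (pos 2,3,6,7,10,11,14,15): 1⊕0⊕0⊕1⊕0⊕0⊕1⊕0 = 1
s4 (pos 4,5,6,7,12,13,14,15): 1⊕0⊕0⊕1⊕1⊕0⊕1⊕0 = 0
s8 (pos 8,9,10,11,12,13,14,15): 0⊕0⊕0⊕0⊕1⊕0⊕1⊕0 = 0
Syndrome s8…s1 = 0010 → error at position 2.
Flip position 2: 110100100001010 → 100100100001010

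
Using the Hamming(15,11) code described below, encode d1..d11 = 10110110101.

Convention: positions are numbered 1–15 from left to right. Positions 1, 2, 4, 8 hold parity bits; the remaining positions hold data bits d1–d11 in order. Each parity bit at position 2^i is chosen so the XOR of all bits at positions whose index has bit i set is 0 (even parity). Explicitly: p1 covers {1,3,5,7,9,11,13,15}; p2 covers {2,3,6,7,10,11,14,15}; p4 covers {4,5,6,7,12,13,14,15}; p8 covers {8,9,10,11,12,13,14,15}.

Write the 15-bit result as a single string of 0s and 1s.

Place data at non-parity positions: p1 p2 1 p4 0 1 1 p8 0 1 1 0 1 0 1
p1 (pos 1,3,5,7,9,11,13,15): XOR of data positions = 1⊕0⊕1⊕0⊕1⊕1⊕1 = 1
p2 (pos 2,3,6,7,10,11,14,15): XOR of data positions = 1⊕1⊕1⊕1⊕1⊕0⊕1 = 0
p4 (pos 4,5,6,7,12,13,14,15): XOR of data positions = 0⊕1⊕1⊕0⊕1⊕0⊕1 = 0
p8 (pos 8,9,10,11,12,13,14,15): XOR of data positions = 0⊕1⊕1⊕0⊕1⊕0⊕1 = 0
Codeword: 101001100110101

101001100110101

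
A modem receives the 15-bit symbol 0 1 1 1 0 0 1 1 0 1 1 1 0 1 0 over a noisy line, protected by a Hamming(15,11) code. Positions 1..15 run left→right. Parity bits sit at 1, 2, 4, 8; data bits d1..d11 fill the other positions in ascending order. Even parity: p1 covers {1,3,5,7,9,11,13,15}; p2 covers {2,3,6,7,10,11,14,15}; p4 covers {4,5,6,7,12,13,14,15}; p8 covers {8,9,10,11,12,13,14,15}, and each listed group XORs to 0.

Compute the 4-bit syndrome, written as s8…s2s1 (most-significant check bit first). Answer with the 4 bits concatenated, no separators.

1001

s1 (pos 1,3,5,7,9,11,13,15): 0⊕1⊕0⊕1⊕0⊕1⊕0⊕0 = 1
s2 (pos 2,3,6,7,10,11,14,15): 1⊕1⊕0⊕1⊕1⊕1⊕1⊕0 = 0
s4 (pos 4,5,6,7,12,13,14,15): 1⊕0⊕0⊕1⊕1⊕0⊕1⊕0 = 0
s8 (pos 8,9,10,11,12,13,14,15): 1⊕0⊕1⊕1⊕1⊕0⊕1⊕0 = 1
Syndrome s8…s1 = 1001 → error at position 9.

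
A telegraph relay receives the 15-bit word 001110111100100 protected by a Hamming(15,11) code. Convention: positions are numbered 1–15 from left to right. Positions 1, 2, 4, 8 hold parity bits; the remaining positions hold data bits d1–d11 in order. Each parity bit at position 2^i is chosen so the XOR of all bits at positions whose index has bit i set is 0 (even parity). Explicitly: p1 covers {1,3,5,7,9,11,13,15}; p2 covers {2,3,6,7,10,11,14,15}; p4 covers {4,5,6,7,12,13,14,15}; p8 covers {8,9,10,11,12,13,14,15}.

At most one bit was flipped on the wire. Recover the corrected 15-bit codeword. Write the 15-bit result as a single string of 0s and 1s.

000110111100100

s1 (pos 1,3,5,7,9,11,13,15): 0⊕1⊕1⊕1⊕1⊕0⊕1⊕0 = 1
s2 (pos 2,3,6,7,10,11,14,15): 0⊕1⊕0⊕1⊕1⊕0⊕0⊕0 = 1
s4 (pos 4,5,6,7,12,13,14,15): 1⊕1⊕0⊕1⊕0⊕1⊕0⊕0 = 0
s8 (pos 8,9,10,11,12,13,14,15): 1⊕1⊕1⊕0⊕0⊕1⊕0⊕0 = 0
Syndrome s8…s1 = 0011 → error at position 3.
Flip position 3: 001110111100100 → 000110111100100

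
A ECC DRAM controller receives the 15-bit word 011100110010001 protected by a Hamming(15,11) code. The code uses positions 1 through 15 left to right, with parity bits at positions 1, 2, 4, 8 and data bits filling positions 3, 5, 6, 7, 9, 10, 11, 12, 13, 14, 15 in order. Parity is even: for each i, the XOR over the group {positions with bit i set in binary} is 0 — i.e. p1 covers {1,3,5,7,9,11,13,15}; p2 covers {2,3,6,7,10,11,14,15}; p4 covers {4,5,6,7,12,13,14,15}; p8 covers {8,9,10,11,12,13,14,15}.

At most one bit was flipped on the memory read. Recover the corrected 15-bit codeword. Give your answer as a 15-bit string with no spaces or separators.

s1 (pos 1,3,5,7,9,11,13,15): 0⊕1⊕0⊕1⊕0⊕1⊕0⊕1 = 0
s2 (pos 2,3,6,7,10,11,14,15): 1⊕1⊕0⊕1⊕0⊕1⊕0⊕1 = 1
s4 (pos 4,5,6,7,12,13,14,15): 1⊕0⊕0⊕1⊕0⊕0⊕0⊕1 = 1
s8 (pos 8,9,10,11,12,13,14,15): 1⊕0⊕0⊕1⊕0⊕0⊕0⊕1 = 1
Syndrome s8…s1 = 1110 → error at position 14.
Flip position 14: 011100110010001 → 011100110010011

011100110010011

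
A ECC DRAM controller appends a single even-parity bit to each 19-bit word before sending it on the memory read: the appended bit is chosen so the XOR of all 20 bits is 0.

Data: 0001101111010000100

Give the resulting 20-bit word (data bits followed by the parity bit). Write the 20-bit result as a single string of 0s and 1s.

00011011110100001000

XOR of the 19 data bits: 0⊕0⊕0⊕1⊕1⊕0⊕1⊕1⊕1⊕1⊕0⊕1⊕0⊕0⊕0⊕0⊕1⊕0⊕0 = 0
Parity bit = 0 (so all 20 bits XOR to 0).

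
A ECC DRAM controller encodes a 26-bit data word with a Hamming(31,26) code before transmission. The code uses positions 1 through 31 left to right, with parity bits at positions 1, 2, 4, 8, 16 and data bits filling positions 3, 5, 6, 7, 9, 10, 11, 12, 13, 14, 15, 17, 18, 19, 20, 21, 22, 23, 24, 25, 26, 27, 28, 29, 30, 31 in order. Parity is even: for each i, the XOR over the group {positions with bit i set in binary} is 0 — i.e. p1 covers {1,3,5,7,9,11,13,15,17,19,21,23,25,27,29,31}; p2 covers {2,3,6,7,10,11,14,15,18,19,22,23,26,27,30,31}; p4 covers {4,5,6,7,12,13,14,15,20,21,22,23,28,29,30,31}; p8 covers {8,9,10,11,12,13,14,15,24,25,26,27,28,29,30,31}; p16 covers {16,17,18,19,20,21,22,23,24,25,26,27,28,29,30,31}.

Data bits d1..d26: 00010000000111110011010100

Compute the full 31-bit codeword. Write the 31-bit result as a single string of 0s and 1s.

Place data at non-parity positions: p1 p2 0 p4 0 0 1 p8 0 0 0 0 0 0 0 p16 1 1 1 1 1 0 0 1 1 0 1 0 1 0 0
p1 (pos 1,3,5,7,9,11,13,15,17,19,21,23,25,27,29,31): XOR of data positions = 0⊕0⊕1⊕0⊕0⊕0⊕0⊕1⊕1⊕1⊕0⊕1⊕1⊕1⊕0 = 1
p2 (pos 2,3,6,7,10,11,14,15,18,19,22,23,26,27,30,31): XOR of data positions = 0⊕0⊕1⊕0⊕0⊕0⊕0⊕1⊕1⊕0⊕0⊕0⊕1⊕0⊕0 = 0
p4 (pos 4,5,6,7,12,13,14,15,20,21,22,23,28,29,30,31): XOR of data positions = 0⊕0⊕1⊕0⊕0⊕0⊕0⊕1⊕1⊕0⊕0⊕0⊕1⊕0⊕0 = 0
p8 (pos 8,9,10,11,12,13,14,15,24,25,26,27,28,29,30,31): XOR of data positions = 0⊕0⊕0⊕0⊕0⊕0⊕0⊕1⊕1⊕0⊕1⊕0⊕1⊕0⊕0 = 0
p16 (pos 16,17,18,19,20,21,22,23,24,25,26,27,28,29,30,31): XOR of data positions = 1⊕1⊕1⊕1⊕1⊕0⊕0⊕1⊕1⊕0⊕1⊕0⊕1⊕0⊕0 = 1
Codeword: 1000001000000001111110011010100

1000001000000001111110011010100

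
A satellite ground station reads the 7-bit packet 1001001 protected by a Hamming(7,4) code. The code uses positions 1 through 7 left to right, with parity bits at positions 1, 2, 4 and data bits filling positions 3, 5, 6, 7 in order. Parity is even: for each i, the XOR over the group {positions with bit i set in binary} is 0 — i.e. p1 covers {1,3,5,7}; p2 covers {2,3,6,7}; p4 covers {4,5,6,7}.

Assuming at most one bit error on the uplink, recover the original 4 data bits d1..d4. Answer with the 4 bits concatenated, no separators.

s1 (pos 1,3,5,7): 1⊕0⊕0⊕1 = 0
s2 (pos 2,3,6,7): 0⊕0⊕0⊕1 = 1
s4 (pos 4,5,6,7): 1⊕0⊕0⊕1 = 0
Syndrome s4…s1 = 010 → error at position 2.
Flip position 2: 1001001 → 1101001
Read data bits from positions 3,5,6,7: 0001

0001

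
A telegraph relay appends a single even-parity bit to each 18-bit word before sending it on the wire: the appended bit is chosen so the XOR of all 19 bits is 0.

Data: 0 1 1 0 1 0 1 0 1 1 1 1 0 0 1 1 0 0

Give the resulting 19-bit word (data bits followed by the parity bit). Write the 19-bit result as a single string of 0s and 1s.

0110101011110011000

XOR of the 18 data bits: 0⊕1⊕1⊕0⊕1⊕0⊕1⊕0⊕1⊕1⊕1⊕1⊕0⊕0⊕1⊕1⊕0⊕0 = 0
Parity bit = 0 (so all 19 bits XOR to 0).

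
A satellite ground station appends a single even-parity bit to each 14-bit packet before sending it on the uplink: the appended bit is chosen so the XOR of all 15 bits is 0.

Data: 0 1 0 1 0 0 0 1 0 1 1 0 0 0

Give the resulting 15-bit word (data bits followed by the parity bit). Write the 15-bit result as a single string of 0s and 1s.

XOR of the 14 data bits: 0⊕1⊕0⊕1⊕0⊕0⊕0⊕1⊕0⊕1⊕1⊕0⊕0⊕0 = 1
Parity bit = 1 (so all 15 bits XOR to 0).

010100010110001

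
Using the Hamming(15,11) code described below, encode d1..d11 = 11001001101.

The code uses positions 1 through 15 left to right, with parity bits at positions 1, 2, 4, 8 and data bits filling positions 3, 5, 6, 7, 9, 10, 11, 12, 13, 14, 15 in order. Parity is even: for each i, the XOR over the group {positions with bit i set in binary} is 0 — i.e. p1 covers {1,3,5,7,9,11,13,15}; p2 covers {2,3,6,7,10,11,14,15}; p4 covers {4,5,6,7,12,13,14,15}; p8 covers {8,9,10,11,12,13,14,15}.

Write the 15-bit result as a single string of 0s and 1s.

101010001001101

Place data at non-parity positions: p1 p2 1 p4 1 0 0 p8 1 0 0 1 1 0 1
p1 (pos 1,3,5,7,9,11,13,15): XOR of data positions = 1⊕1⊕0⊕1⊕0⊕1⊕1 = 1
p2 (pos 2,3,6,7,10,11,14,15): XOR of data positions = 1⊕0⊕0⊕0⊕0⊕0⊕1 = 0
p4 (pos 4,5,6,7,12,13,14,15): XOR of data positions = 1⊕0⊕0⊕1⊕1⊕0⊕1 = 0
p8 (pos 8,9,10,11,12,13,14,15): XOR of data positions = 1⊕0⊕0⊕1⊕1⊕0⊕1 = 0
Codeword: 101010001001101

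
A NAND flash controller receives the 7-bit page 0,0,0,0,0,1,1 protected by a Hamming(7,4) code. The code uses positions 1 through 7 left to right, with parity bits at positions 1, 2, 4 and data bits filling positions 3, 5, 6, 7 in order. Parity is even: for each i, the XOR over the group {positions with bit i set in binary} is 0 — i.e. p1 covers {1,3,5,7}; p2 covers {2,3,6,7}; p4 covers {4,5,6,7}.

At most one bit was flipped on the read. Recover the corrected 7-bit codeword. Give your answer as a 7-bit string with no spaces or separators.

s1 (pos 1,3,5,7): 0⊕0⊕0⊕1 = 1
s2 (pos 2,3,6,7): 0⊕0⊕1⊕1 = 0
s4 (pos 4,5,6,7): 0⊕0⊕1⊕1 = 0
Syndrome s4…s1 = 001 → error at position 1.
Flip position 1: 0000011 → 1000011

1000011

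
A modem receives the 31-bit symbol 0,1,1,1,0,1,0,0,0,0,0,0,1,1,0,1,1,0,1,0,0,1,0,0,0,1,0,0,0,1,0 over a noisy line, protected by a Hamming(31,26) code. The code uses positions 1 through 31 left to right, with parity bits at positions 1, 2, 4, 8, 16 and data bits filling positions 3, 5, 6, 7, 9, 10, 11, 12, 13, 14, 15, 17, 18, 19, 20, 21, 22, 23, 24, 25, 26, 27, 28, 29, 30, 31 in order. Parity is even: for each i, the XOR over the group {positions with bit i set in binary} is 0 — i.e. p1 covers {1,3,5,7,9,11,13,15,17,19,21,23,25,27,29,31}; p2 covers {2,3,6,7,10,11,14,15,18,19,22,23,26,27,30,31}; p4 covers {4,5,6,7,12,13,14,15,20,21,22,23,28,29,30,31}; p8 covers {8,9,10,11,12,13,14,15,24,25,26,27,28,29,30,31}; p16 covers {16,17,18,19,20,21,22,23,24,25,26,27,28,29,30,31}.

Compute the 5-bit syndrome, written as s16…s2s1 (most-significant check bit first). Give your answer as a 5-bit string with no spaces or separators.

00000

s1 (pos 1,3,5,7,9,11,13,15,17,19,21,23,25,27,29,31): 0⊕1⊕0⊕0⊕0⊕0⊕1⊕0⊕1⊕1⊕0⊕0⊕0⊕0⊕0⊕0 = 0
s2 (pos 2,3,6,7,10,11,14,15,18,19,22,23,26,27,30,31): 1⊕1⊕1⊕0⊕0⊕0⊕1⊕0⊕0⊕1⊕1⊕0⊕1⊕0⊕1⊕0 = 0
s4 (pos 4,5,6,7,12,13,14,15,20,21,22,23,28,29,30,31): 1⊕0⊕1⊕0⊕0⊕1⊕1⊕0⊕0⊕0⊕1⊕0⊕0⊕0⊕1⊕0 = 0
s8 (pos 8,9,10,11,12,13,14,15,24,25,26,27,28,29,30,31): 0⊕0⊕0⊕0⊕0⊕1⊕1⊕0⊕0⊕0⊕1⊕0⊕0⊕0⊕1⊕0 = 0
s16 (pos 16,17,18,19,20,21,22,23,24,25,26,27,28,29,30,31): 1⊕1⊕0⊕1⊕0⊕0⊕1⊕0⊕0⊕0⊕1⊕0⊕0⊕0⊕1⊕0 = 0
Syndrome s16…s1 = 00000 → no error.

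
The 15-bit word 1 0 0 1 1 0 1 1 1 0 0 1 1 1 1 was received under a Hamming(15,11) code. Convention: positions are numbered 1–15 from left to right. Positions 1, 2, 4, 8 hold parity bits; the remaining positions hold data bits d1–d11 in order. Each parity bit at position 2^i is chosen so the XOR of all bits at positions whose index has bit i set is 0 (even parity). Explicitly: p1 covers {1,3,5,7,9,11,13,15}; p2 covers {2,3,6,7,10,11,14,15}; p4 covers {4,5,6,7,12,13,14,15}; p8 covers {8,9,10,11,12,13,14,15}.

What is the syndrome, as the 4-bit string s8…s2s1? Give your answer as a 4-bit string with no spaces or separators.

s1 (pos 1,3,5,7,9,11,13,15): 1⊕0⊕1⊕1⊕1⊕0⊕1⊕1 = 0
s2 (pos 2,3,6,7,10,11,14,15): 0⊕0⊕0⊕1⊕0⊕0⊕1⊕1 = 1
s4 (pos 4,5,6,7,12,13,14,15): 1⊕1⊕0⊕1⊕1⊕1⊕1⊕1 = 1
s8 (pos 8,9,10,11,12,13,14,15): 1⊕1⊕0⊕0⊕1⊕1⊕1⊕1 = 0
Syndrome s8…s1 = 0110 → error at position 6.

0110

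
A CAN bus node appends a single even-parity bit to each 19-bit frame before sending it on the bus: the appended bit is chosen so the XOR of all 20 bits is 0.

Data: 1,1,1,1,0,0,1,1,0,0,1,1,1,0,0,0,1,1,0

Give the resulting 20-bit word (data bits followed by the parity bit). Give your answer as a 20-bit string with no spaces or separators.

XOR of the 19 data bits: 1⊕1⊕1⊕1⊕0⊕0⊕1⊕1⊕0⊕0⊕1⊕1⊕1⊕0⊕0⊕0⊕1⊕1⊕0 = 1
Parity bit = 1 (so all 20 bits XOR to 0).

11110011001110001101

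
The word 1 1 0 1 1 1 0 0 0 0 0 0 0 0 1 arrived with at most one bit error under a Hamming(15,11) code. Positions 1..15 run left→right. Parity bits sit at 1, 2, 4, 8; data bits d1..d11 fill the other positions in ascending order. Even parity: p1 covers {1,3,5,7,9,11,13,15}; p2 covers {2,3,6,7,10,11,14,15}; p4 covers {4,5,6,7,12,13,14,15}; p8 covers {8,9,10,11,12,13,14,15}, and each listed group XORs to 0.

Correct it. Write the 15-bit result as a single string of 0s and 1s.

s1 (pos 1,3,5,7,9,11,13,15): 1⊕0⊕1⊕0⊕0⊕0⊕0⊕1 = 1
s2 (pos 2,3,6,7,10,11,14,15): 1⊕0⊕1⊕0⊕0⊕0⊕0⊕1 = 1
s4 (pos 4,5,6,7,12,13,14,15): 1⊕1⊕1⊕0⊕0⊕0⊕0⊕1 = 0
s8 (pos 8,9,10,11,12,13,14,15): 0⊕0⊕0⊕0⊕0⊕0⊕0⊕1 = 1
Syndrome s8…s1 = 1011 → error at position 11.
Flip position 11: 110111000000001 → 110111000010001

110111000010001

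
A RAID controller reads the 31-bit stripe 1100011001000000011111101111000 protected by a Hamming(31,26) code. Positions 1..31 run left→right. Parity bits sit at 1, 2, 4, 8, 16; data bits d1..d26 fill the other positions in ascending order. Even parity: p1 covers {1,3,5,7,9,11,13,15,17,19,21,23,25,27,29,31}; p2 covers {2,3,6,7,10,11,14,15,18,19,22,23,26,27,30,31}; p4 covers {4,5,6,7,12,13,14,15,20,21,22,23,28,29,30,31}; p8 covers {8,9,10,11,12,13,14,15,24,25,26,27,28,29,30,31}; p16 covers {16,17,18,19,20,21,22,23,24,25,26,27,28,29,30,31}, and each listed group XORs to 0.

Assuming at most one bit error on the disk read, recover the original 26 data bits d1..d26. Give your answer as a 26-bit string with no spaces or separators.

00110100100011111101111000

s1 (pos 1,3,5,7,9,11,13,15,17,19,21,23,25,27,29,31): 1⊕0⊕0⊕1⊕0⊕0⊕0⊕0⊕0⊕1⊕1⊕1⊕1⊕1⊕0⊕0 = 1
s2 (pos 2,3,6,7,10,11,14,15,18,19,22,23,26,27,30,31): 1⊕0⊕1⊕1⊕1⊕0⊕0⊕0⊕1⊕1⊕1⊕1⊕1⊕1⊕0⊕0 = 0
s4 (pos 4,5,6,7,12,13,14,15,20,21,22,23,28,29,30,31): 0⊕0⊕1⊕1⊕0⊕0⊕0⊕0⊕1⊕1⊕1⊕1⊕1⊕0⊕0⊕0 = 1
s8 (pos 8,9,10,11,12,13,14,15,24,25,26,27,28,29,30,31): 0⊕0⊕1⊕0⊕0⊕0⊕0⊕0⊕0⊕1⊕1⊕1⊕1⊕0⊕0⊕0 = 1
s16 (pos 16,17,18,19,20,21,22,23,24,25,26,27,28,29,30,31): 0⊕0⊕1⊕1⊕1⊕1⊕1⊕1⊕0⊕1⊕1⊕1⊕1⊕0⊕0⊕0 = 0
Syndrome s16…s1 = 01101 → error at position 13.
Flip position 13: 1100011001000000011111101111000 → 1100011001001000011111101111000
Read data bits from positions 3,5,6,7,9,10,11,12,13,14,15,17,18,19,20,21,22,23,24,25,26,27,28,29,30,31: 00110100100011111101111000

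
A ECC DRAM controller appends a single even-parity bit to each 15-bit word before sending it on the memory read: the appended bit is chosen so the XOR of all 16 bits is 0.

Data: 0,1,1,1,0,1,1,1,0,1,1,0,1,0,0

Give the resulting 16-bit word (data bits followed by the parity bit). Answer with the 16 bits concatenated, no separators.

XOR of the 15 data bits: 0⊕1⊕1⊕1⊕0⊕1⊕1⊕1⊕0⊕1⊕1⊕0⊕1⊕0⊕0 = 1
Parity bit = 1 (so all 16 bits XOR to 0).

0111011101101001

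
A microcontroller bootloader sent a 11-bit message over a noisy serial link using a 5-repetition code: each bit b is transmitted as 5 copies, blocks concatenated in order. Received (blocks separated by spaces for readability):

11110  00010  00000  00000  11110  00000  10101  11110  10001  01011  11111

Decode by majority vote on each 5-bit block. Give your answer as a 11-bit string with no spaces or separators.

10001011011

Block 1 (11110): 4 ones → 1
Block 2 (00010): 1 one → 0
Block 3 (00000): 0 ones → 0
Block 4 (00000): 0 ones → 0
Block 5 (11110): 4 ones → 1
Block 6 (00000): 0 ones → 0
Block 7 (10101): 3 ones → 1
Block 8 (11110): 4 ones → 1
Block 9 (10001): 2 ones → 0
Block 10 (01011): 3 ones → 1
Block 11 (11111): 5 ones → 1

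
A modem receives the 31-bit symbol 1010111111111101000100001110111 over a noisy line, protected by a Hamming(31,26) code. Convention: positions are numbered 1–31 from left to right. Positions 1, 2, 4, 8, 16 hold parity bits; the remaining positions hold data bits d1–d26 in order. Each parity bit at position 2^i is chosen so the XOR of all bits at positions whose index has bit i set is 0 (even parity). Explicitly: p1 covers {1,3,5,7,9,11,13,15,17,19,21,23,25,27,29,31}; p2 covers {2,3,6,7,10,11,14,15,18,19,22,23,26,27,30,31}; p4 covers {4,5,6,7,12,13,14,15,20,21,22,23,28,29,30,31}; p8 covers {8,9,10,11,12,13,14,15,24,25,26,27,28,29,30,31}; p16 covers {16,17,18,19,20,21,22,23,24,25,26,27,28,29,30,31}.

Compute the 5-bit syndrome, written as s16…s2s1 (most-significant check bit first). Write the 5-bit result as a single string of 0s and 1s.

01001

s1 (pos 1,3,5,7,9,11,13,15,17,19,21,23,25,27,29,31): 1⊕1⊕1⊕1⊕1⊕1⊕1⊕0⊕0⊕0⊕0⊕0⊕1⊕1⊕1⊕1 = 1
s2 (pos 2,3,6,7,10,11,14,15,18,19,22,23,26,27,30,31): 0⊕1⊕1⊕1⊕1⊕1⊕1⊕0⊕0⊕0⊕0⊕0⊕1⊕1⊕1⊕1 = 0
s4 (pos 4,5,6,7,12,13,14,15,20,21,22,23,28,29,30,31): 0⊕1⊕1⊕1⊕1⊕1⊕1⊕0⊕1⊕0⊕0⊕0⊕0⊕1⊕1⊕1 = 0
s8 (pos 8,9,10,11,12,13,14,15,24,25,26,27,28,29,30,31): 1⊕1⊕1⊕1⊕1⊕1⊕1⊕0⊕0⊕1⊕1⊕1⊕0⊕1⊕1⊕1 = 1
s16 (pos 16,17,18,19,20,21,22,23,24,25,26,27,28,29,30,31): 1⊕0⊕0⊕0⊕1⊕0⊕0⊕0⊕0⊕1⊕1⊕1⊕0⊕1⊕1⊕1 = 0
Syndrome s16…s1 = 01001 → error at position 9.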